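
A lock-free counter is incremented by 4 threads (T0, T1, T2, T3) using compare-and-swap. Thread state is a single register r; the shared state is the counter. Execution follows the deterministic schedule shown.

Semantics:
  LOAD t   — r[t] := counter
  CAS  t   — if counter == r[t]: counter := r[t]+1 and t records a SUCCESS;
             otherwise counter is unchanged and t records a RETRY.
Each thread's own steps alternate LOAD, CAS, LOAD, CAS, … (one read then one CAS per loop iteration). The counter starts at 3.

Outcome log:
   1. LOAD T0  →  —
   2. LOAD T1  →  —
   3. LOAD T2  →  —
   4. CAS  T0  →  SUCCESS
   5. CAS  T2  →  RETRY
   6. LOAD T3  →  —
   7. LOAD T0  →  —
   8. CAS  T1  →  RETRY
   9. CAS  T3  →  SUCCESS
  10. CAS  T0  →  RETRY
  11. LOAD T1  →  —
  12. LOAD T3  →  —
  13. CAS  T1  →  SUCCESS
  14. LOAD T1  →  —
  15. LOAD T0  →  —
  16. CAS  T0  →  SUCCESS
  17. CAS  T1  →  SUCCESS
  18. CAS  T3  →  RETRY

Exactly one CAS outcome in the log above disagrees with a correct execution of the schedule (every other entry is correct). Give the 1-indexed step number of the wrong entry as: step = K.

Reference trace:
   1) LOAD T0:  M=3  r_T0=3
   2) LOAD T1:  M=3  r_T1=3
   3) LOAD T2:  M=3  r_T2=3
   4) CAS  T0:  M=4  r_T0=3 ✓
   5) CAS  T2:  M=4  r_T2=3 ✗
   6) LOAD T3:  M=4  r_T3=4
   7) LOAD T0:  M=4  r_T0=4
   8) CAS  T1:  M=4  r_T1=3 ✗
   9) CAS  T3:  M=5  r_T3=4 ✓
  10) CAS  T0:  M=5  r_T0=4 ✗
  11) LOAD T1:  M=5  r_T1=5
  12) LOAD T3:  M=5  r_T3=5
  13) CAS  T1:  M=6  r_T1=5 ✓
  14) LOAD T1:  M=6  r_T1=6
  15) LOAD T0:  M=6  r_T0=6
  16) CAS  T0:  M=7  r_T0=6 ✓
  17) CAS  T1:  M=7  r_T1=6 ✗
  18) CAS  T3:  M=7  r_T3=5 ✗
Mismatch at 17.

step = 17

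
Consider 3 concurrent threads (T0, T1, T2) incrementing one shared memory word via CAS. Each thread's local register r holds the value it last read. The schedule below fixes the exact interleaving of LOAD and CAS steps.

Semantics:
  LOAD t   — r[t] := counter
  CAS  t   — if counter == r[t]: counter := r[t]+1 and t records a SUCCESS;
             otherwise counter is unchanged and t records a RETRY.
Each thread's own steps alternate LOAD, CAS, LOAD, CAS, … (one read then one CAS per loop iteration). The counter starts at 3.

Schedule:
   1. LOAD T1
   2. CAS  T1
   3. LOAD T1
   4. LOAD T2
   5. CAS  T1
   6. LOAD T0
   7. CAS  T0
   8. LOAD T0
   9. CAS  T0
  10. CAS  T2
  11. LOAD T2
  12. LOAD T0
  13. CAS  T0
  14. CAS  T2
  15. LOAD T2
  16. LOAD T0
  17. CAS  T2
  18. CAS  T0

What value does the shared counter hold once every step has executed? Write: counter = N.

#1 T1 reads 3
#2 T1 CAS(3→4) writes; counter now 4
#3 T1 reads 4
#4 T2 reads 4
#5 T1 CAS(4→5) writes; counter now 5
#6 T0 reads 5
#7 T0 CAS(5→6) writes; counter now 6
#8 T0 reads 6
#9 T0 CAS(6→7) writes; counter now 7
#10 T2 CAS(4→5) fails; counter now 7
#11 T2 reads 7
#12 T0 reads 7
#13 T0 CAS(7→8) writes; counter now 8
#14 T2 CAS(7→8) fails; counter now 8
#15 T2 reads 8
#16 T0 reads 8
#17 T2 CAS(8→9) writes; counter now 9
#18 T0 CAS(8→9) fails; counter now 9

counter = 9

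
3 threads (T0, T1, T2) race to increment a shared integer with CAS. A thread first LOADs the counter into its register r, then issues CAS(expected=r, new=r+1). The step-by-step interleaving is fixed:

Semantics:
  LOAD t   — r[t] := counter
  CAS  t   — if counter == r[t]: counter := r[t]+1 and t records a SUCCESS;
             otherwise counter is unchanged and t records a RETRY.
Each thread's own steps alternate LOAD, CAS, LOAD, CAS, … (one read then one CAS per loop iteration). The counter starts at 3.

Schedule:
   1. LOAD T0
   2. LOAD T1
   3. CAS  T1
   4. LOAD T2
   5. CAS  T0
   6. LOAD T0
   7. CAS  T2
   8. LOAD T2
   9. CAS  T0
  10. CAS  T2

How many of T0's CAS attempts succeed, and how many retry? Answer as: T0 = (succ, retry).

1. LOAD T0 → mem=3 r[T0]=3 [LOAD]
2. LOAD T1 → mem=3 r[T1]=3 [LOAD]
3. CAS T1 → mem=4 r[T1]=3 [OK]
4. LOAD T2 → mem=4 r[T2]=4 [LOAD]
5. CAS T0 → mem=4 r[T0]=3 [RETRY]
6. LOAD T0 → mem=4 r[T0]=4 [LOAD]
7. CAS T2 → mem=5 r[T2]=4 [OK]
8. LOAD T2 → mem=5 r[T2]=5 [LOAD]
9. CAS T0 → mem=5 r[T0]=4 [RETRY]
10. CAS T2 → mem=6 r[T2]=5 [OK]

T0 = (0, 2)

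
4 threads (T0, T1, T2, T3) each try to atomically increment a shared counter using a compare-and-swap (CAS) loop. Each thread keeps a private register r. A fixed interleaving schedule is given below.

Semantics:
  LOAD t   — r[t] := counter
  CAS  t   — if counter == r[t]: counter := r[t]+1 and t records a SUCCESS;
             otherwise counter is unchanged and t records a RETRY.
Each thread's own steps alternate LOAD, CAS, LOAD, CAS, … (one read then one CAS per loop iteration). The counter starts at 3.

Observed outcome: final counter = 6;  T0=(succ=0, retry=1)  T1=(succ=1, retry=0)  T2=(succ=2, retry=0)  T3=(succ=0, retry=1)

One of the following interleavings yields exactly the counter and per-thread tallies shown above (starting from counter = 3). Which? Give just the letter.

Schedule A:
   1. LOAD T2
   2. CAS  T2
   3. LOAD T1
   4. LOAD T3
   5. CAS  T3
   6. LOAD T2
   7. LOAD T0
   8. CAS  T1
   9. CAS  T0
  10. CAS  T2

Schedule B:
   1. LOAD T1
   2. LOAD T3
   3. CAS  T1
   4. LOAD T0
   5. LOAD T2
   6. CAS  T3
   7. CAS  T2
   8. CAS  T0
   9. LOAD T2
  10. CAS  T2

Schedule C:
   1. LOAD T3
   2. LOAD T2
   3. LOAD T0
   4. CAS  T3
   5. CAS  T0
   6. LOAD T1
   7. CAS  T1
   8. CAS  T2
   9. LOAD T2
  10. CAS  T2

B

Tracing schedule B:
step 1: T1 LOAD ⇒ load; ctr=3 reg=3
step 2: T3 LOAD ⇒ load; ctr=3 reg=3
step 3: T1 CAS ⇒ ok; ctr=4 reg=3
step 4: T0 LOAD ⇒ load; ctr=4 reg=4
step 5: T2 LOAD ⇒ load; ctr=4 reg=4
step 6: T3 CAS ⇒ retry; ctr=4 reg=3
step 7: T2 CAS ⇒ ok; ctr=5 reg=4
step 8: T0 CAS ⇒ retry; ctr=5 reg=4
step 9: T2 LOAD ⇒ load; ctr=5 reg=5
step 10: T2 CAS ⇒ ok; ctr=6 reg=5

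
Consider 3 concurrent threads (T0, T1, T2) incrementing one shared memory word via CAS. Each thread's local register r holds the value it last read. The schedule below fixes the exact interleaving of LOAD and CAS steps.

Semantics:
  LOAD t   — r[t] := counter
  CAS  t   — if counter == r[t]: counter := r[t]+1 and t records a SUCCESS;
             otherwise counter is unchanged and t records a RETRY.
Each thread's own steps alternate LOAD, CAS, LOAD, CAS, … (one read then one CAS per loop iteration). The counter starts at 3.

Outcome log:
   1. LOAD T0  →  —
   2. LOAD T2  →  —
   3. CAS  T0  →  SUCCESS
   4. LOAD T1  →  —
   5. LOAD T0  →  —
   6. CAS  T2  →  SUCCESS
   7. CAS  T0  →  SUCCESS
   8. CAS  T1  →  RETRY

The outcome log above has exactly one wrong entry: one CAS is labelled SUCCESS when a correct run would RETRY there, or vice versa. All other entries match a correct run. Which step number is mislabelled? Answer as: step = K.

step = 6

Re-executing:
T0 LOAD — after: cnt=3, r=3 — load
T2 LOAD — after: cnt=3, r=3 — load
T0 CAS — after: cnt=4, r=3 — ok
T1 LOAD — after: cnt=4, r=4 — load
T0 LOAD — after: cnt=4, r=4 — load
T2 CAS — after: cnt=4, r=3 — retry
T0 CAS — after: cnt=5, r=4 — ok
T1 CAS — after: cnt=5, r=4 — retry
Log disagrees first at step 6.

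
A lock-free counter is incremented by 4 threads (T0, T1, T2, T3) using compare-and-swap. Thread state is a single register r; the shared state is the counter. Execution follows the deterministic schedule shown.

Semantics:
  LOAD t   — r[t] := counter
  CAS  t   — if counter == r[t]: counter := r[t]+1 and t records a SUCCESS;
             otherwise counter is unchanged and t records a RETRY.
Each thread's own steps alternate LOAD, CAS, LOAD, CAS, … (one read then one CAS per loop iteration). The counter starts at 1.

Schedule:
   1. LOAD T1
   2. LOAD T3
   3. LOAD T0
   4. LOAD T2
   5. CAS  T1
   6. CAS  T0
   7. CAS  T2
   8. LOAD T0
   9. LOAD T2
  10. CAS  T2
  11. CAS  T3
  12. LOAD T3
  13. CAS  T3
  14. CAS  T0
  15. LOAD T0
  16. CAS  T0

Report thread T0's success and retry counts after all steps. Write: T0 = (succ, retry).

T0 = (1, 2)

1. LOAD T1 → mem=1 r[T1]=1 [LOAD]
2. LOAD T3 → mem=1 r[T3]=1 [LOAD]
3. LOAD T0 → mem=1 r[T0]=1 [LOAD]
4. LOAD T2 → mem=1 r[T2]=1 [LOAD]
5. CAS T1 → mem=2 r[T1]=1 [OK]
6. CAS T0 → mem=2 r[T0]=1 [RETRY]
7. CAS T2 → mem=2 r[T2]=1 [RETRY]
8. LOAD T0 → mem=2 r[T0]=2 [LOAD]
9. LOAD T2 → mem=2 r[T2]=2 [LOAD]
10. CAS T2 → mem=3 r[T2]=2 [OK]
11. CAS T3 → mem=3 r[T3]=1 [RETRY]
12. LOAD T3 → mem=3 r[T3]=3 [LOAD]
13. CAS T3 → mem=4 r[T3]=3 [OK]
14. CAS T0 → mem=4 r[T0]=2 [RETRY]
15. LOAD T0 → mem=4 r[T0]=4 [LOAD]
16. CAS T0 → mem=5 r[T0]=4 [OK]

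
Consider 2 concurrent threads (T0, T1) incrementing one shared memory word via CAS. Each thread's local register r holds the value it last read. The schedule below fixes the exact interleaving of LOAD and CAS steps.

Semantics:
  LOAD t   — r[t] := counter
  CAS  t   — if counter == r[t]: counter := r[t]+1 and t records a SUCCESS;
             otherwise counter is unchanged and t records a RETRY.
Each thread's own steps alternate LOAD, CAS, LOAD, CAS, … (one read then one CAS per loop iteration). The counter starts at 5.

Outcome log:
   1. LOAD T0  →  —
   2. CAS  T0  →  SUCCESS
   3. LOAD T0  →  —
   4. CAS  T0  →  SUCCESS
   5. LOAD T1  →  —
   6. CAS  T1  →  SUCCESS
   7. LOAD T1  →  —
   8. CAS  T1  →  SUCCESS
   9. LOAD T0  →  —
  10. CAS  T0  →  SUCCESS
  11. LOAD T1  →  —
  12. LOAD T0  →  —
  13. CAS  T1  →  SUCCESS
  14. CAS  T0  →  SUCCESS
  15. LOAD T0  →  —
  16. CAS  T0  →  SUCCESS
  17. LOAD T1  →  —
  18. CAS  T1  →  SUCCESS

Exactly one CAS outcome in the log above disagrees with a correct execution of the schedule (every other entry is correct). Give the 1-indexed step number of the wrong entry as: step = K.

Re-executing:
step 1: T0 LOAD ⇒ load; ctr=5 reg=5
step 2: T0 CAS ⇒ ok; ctr=6 reg=5
step 3: T0 LOAD ⇒ load; ctr=6 reg=6
step 4: T0 CAS ⇒ ok; ctr=7 reg=6
step 5: T1 LOAD ⇒ load; ctr=7 reg=7
step 6: T1 CAS ⇒ ok; ctr=8 reg=7
step 7: T1 LOAD ⇒ load; ctr=8 reg=8
step 8: T1 CAS ⇒ ok; ctr=9 reg=8
step 9: T0 LOAD ⇒ load; ctr=9 reg=9
step 10: T0 CAS ⇒ ok; ctr=10 reg=9
step 11: T1 LOAD ⇒ load; ctr=10 reg=10
step 12: T0 LOAD ⇒ load; ctr=10 reg=10
step 13: T1 CAS ⇒ ok; ctr=11 reg=10
step 14: T0 CAS ⇒ retry; ctr=11 reg=10
step 15: T0 LOAD ⇒ load; ctr=11 reg=11
step 16: T0 CAS ⇒ ok; ctr=12 reg=11
step 17: T1 LOAD ⇒ load; ctr=12 reg=12
step 18: T1 CAS ⇒ ok; ctr=13 reg=12
Flip is step 14.

step = 14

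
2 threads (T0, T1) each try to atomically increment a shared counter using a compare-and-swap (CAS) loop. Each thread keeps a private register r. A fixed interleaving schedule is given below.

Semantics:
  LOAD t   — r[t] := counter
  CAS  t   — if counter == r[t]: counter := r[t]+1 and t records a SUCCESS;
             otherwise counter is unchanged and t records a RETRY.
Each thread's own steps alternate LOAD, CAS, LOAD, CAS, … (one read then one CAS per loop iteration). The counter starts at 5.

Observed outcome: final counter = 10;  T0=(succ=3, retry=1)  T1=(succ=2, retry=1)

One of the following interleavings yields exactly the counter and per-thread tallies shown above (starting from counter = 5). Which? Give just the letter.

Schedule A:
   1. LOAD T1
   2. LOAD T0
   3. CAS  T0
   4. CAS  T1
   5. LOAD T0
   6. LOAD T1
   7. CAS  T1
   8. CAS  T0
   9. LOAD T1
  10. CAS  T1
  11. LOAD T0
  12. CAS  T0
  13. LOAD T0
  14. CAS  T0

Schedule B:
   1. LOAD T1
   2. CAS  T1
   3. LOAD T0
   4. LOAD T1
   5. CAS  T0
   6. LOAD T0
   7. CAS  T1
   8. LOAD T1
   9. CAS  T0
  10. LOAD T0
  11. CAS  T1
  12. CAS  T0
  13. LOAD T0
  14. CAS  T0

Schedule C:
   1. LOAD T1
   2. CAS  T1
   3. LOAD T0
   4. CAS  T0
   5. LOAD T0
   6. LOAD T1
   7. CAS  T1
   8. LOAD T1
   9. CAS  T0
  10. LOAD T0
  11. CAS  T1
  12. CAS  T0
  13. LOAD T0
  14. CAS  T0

Run A:
step 1: T1 LOAD ⇒ load; ctr=5 reg=5
step 2: T0 LOAD ⇒ load; ctr=5 reg=5
step 3: T0 CAS ⇒ ok; ctr=6 reg=5
step 4: T1 CAS ⇒ retry; ctr=6 reg=5
step 5: T0 LOAD ⇒ load; ctr=6 reg=6
step 6: T1 LOAD ⇒ load; ctr=6 reg=6
step 7: T1 CAS ⇒ ok; ctr=7 reg=6
step 8: T0 CAS ⇒ retry; ctr=7 reg=6
step 9: T1 LOAD ⇒ load; ctr=7 reg=7
step 10: T1 CAS ⇒ ok; ctr=8 reg=7
step 11: T0 LOAD ⇒ load; ctr=8 reg=8
step 12: T0 CAS ⇒ ok; ctr=9 reg=8
step 13: T0 LOAD ⇒ load; ctr=9 reg=9
step 14: T0 CAS ⇒ ok; ctr=10 reg=9

A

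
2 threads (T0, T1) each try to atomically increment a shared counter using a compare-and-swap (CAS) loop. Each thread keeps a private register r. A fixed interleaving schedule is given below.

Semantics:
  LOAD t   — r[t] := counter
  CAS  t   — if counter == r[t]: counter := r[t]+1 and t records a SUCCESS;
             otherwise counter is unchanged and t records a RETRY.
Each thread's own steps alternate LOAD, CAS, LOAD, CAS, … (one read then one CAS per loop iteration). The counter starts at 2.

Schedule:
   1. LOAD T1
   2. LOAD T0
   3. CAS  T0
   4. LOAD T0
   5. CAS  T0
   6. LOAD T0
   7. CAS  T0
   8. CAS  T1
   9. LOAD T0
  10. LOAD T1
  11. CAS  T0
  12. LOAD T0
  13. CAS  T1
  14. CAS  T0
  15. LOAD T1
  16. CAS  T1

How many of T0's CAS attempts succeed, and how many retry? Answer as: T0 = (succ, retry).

#1 T1 reads 2
#2 T0 reads 2
#3 T0 CAS(2→3) writes; counter now 3
#4 T0 reads 3
#5 T0 CAS(3→4) writes; counter now 4
#6 T0 reads 4
#7 T0 CAS(4→5) writes; counter now 5
#8 T1 CAS(2→3) fails; counter now 5
#9 T0 reads 5
#10 T1 reads 5
#11 T0 CAS(5→6) writes; counter now 6
#12 T0 reads 6
#13 T1 CAS(5→6) fails; counter now 6
#14 T0 CAS(6→7) writes; counter now 7
#15 T1 reads 7
#16 T1 CAS(7→8) writes; counter now 8

T0 = (5, 0)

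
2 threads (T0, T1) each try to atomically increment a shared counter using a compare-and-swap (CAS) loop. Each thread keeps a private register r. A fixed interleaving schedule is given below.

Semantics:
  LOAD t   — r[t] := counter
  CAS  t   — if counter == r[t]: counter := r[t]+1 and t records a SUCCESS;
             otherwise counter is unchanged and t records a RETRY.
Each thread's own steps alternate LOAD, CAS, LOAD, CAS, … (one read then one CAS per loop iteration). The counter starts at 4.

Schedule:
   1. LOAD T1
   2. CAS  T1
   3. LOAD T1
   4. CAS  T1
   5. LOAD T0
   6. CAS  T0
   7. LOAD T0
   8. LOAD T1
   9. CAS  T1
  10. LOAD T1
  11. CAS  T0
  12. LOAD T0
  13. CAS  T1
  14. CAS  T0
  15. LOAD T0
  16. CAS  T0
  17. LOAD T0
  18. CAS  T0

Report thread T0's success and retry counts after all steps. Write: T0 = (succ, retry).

   1) LOAD T1:  M=4  r_T1=4
   2) CAS  T1:  M=5  r_T1=4 ✓
   3) LOAD T1:  M=5  r_T1=5
   4) CAS  T1:  M=6  r_T1=5 ✓
   5) LOAD T0:  M=6  r_T0=6
   6) CAS  T0:  M=7  r_T0=6 ✓
   7) LOAD T0:  M=7  r_T0=7
   8) LOAD T1:  M=7  r_T1=7
   9) CAS  T1:  M=8  r_T1=7 ✓
  10) LOAD T1:  M=8  r_T1=8
  11) CAS  T0:  M=8  r_T0=7 ✗
  12) LOAD T0:  M=8  r_T0=8
  13) CAS  T1:  M=9  r_T1=8 ✓
  14) CAS  T0:  M=9  r_T0=8 ✗
  15) LOAD T0:  M=9  r_T0=9
  16) CAS  T0:  M=10  r_T0=9 ✓
  17) LOAD T0:  M=10  r_T0=10
  18) CAS  T0:  M=11  r_T0=10 ✓

T0 = (3, 2)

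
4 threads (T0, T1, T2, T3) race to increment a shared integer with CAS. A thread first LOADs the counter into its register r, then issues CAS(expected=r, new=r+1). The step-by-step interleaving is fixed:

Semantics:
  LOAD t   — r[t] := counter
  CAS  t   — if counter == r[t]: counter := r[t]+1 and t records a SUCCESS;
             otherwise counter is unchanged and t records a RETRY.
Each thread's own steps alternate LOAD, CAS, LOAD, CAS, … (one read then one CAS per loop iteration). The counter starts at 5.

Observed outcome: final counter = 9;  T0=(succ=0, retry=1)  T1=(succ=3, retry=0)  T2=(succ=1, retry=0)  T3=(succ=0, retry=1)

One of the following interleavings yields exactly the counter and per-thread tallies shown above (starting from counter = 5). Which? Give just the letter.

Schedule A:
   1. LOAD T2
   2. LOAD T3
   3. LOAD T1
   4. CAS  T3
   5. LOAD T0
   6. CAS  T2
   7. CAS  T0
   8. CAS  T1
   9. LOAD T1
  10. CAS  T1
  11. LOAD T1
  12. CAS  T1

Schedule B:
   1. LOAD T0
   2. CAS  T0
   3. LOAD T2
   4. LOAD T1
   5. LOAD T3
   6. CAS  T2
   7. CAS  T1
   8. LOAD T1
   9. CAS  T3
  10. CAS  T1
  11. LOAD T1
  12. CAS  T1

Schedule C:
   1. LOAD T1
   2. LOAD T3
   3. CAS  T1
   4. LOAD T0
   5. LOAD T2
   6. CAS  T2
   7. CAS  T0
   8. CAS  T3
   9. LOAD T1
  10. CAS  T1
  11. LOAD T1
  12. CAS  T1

C

Tracing schedule C:
   1) LOAD T1:  M=5  r_T1=5
   2) LOAD T3:  M=5  r_T3=5
   3) CAS  T1:  M=6  r_T1=5 ✓
   4) LOAD T0:  M=6  r_T0=6
   5) LOAD T2:  M=6  r_T2=6
   6) CAS  T2:  M=7  r_T2=6 ✓
   7) CAS  T0:  M=7  r_T0=6 ✗
   8) CAS  T3:  M=7  r_T3=5 ✗
   9) LOAD T1:  M=7  r_T1=7
  10) CAS  T1:  M=8  r_T1=7 ✓
  11) LOAD T1:  M=8  r_T1=8
  12) CAS  T1:  M=9  r_T1=8 ✓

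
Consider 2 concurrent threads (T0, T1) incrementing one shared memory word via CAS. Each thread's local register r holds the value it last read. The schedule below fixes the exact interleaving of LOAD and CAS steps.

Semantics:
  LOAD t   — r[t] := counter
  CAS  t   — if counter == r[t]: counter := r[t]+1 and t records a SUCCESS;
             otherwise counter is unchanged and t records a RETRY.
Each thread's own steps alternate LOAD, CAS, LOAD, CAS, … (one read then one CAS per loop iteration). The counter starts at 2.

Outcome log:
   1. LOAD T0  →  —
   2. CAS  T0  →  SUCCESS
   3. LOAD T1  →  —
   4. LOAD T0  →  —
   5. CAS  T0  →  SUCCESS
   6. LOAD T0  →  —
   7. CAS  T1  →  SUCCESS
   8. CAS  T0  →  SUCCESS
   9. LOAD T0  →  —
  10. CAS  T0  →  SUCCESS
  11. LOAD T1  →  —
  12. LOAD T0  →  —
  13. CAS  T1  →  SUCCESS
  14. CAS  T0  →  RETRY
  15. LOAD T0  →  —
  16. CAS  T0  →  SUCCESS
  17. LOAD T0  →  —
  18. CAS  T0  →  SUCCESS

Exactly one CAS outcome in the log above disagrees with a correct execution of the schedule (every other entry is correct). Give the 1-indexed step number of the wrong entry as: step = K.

Correct run:
[1] T0.load  rd  (counter 2, T0.r 2)
[2] T0.cas  hit  (counter 3, T0.r 2)
[3] T1.load  rd  (counter 3, T1.r 3)
[4] T0.load  rd  (counter 3, T0.r 3)
[5] T0.cas  hit  (counter 4, T0.r 3)
[6] T0.load  rd  (counter 4, T0.r 4)
[7] T1.cas  miss  (counter 4, T1.r 3)
[8] T0.cas  hit  (counter 5, T0.r 4)
[9] T0.load  rd  (counter 5, T0.r 5)
[10] T0.cas  hit  (counter 6, T0.r 5)
[11] T1.load  rd  (counter 6, T1.r 6)
[12] T0.load  rd  (counter 6, T0.r 6)
[13] T1.cas  hit  (counter 7, T1.r 6)
[14] T0.cas  miss  (counter 7, T0.r 6)
[15] T0.load  rd  (counter 7, T0.r 7)
[16] T0.cas  hit  (counter 8, T0.r 7)
[17] T0.load  rd  (counter 8, T0.r 8)
[18] T0.cas  hit  (counter 9, T0.r 8)
Flip is step 7.

step = 7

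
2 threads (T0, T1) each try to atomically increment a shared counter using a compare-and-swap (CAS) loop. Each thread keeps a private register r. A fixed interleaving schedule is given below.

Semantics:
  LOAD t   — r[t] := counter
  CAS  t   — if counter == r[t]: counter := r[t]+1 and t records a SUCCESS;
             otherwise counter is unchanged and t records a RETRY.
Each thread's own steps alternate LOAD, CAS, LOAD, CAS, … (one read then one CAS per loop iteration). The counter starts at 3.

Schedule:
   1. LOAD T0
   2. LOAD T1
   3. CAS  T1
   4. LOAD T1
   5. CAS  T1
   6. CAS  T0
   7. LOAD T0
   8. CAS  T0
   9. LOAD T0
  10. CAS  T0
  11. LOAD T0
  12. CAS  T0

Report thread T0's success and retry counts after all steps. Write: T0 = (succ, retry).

T0 = (3, 1)

T0 LOAD — after: cnt=3, r=3 — load
T1 LOAD — after: cnt=3, r=3 — load
T1 CAS — after: cnt=4, r=3 — ok
T1 LOAD — after: cnt=4, r=4 — load
T1 CAS — after: cnt=5, r=4 — ok
T0 CAS — after: cnt=5, r=3 — retry
T0 LOAD — after: cnt=5, r=5 — load
T0 CAS — after: cnt=6, r=5 — ok
T0 LOAD — after: cnt=6, r=6 — load
T0 CAS — after: cnt=7, r=6 — ok
T0 LOAD — after: cnt=7, r=7 — load
T0 CAS — after: cnt=8, r=7 — ok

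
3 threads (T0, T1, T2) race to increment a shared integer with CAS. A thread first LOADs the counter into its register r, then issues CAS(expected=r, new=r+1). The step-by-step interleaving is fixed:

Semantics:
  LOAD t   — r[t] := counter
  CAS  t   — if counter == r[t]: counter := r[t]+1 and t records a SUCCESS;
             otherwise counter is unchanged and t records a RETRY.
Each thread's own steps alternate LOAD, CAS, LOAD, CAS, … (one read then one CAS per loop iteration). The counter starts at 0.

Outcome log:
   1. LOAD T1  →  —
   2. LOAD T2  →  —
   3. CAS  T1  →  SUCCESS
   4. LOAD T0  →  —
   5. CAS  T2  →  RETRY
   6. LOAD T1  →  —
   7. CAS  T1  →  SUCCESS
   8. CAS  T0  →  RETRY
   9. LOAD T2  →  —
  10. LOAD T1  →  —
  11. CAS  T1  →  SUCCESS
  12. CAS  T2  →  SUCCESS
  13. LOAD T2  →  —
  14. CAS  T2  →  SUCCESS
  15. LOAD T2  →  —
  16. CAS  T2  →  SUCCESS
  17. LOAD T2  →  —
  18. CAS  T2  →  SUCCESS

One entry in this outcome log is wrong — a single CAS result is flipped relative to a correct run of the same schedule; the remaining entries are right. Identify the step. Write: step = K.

step = 12

Reference trace:
[1] T1.load  rd  (counter 0, T1.r 0)
[2] T2.load  rd  (counter 0, T2.r 0)
[3] T1.cas  hit  (counter 1, T1.r 0)
[4] T0.load  rd  (counter 1, T0.r 1)
[5] T2.cas  miss  (counter 1, T2.r 0)
[6] T1.load  rd  (counter 1, T1.r 1)
[7] T1.cas  hit  (counter 2, T1.r 1)
[8] T0.cas  miss  (counter 2, T0.r 1)
[9] T2.load  rd  (counter 2, T2.r 2)
[10] T1.load  rd  (counter 2, T1.r 2)
[11] T1.cas  hit  (counter 3, T1.r 2)
[12] T2.cas  miss  (counter 3, T2.r 2)
[13] T2.load  rd  (counter 3, T2.r 3)
[14] T2.cas  hit  (counter 4, T2.r 3)
[15] T2.load  rd  (counter 4, T2.r 4)
[16] T2.cas  hit  (counter 5, T2.r 4)
[17] T2.load  rd  (counter 5, T2.r 5)
[18] T2.cas  hit  (counter 6, T2.r 5)
Flip is step 12.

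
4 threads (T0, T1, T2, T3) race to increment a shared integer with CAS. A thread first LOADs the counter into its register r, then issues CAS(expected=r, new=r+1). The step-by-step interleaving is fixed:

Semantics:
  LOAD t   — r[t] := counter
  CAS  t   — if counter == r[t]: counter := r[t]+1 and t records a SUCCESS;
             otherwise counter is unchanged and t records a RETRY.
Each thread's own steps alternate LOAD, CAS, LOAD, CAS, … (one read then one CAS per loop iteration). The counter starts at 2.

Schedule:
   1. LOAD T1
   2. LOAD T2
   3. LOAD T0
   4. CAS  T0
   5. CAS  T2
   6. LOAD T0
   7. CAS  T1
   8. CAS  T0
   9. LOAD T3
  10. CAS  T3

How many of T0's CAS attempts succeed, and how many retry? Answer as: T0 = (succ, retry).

T0 = (2, 0)

1. LOAD T1 → mem=2 r[T1]=2 [LOAD]
2. LOAD T2 → mem=2 r[T2]=2 [LOAD]
3. LOAD T0 → mem=2 r[T0]=2 [LOAD]
4. CAS T0 → mem=3 r[T0]=2 [OK]
5. CAS T2 → mem=3 r[T2]=2 [RETRY]
6. LOAD T0 → mem=3 r[T0]=3 [LOAD]
7. CAS T1 → mem=3 r[T1]=2 [RETRY]
8. CAS T0 → mem=4 r[T0]=3 [OK]
9. LOAD T3 → mem=4 r[T3]=4 [LOAD]
10. CAS T3 → mem=5 r[T3]=4 [OK]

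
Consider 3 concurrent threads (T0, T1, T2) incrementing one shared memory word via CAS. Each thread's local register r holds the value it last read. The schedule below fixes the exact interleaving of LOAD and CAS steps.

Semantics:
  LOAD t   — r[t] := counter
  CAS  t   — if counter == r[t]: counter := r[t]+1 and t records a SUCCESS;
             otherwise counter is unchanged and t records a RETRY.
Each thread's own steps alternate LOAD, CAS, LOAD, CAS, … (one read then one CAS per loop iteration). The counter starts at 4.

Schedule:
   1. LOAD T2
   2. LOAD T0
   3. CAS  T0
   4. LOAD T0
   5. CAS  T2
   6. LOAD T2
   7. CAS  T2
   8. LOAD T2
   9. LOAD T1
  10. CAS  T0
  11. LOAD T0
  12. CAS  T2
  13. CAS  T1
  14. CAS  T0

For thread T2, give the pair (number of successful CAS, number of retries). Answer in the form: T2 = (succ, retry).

T2 = (2, 1)

T2 LOAD — after: cnt=4, r=4 — load
T0 LOAD — after: cnt=4, r=4 — load
T0 CAS — after: cnt=5, r=4 — ok
T0 LOAD — after: cnt=5, r=5 — load
T2 CAS — after: cnt=5, r=4 — retry
T2 LOAD — after: cnt=5, r=5 — load
T2 CAS — after: cnt=6, r=5 — ok
T2 LOAD — after: cnt=6, r=6 — load
T1 LOAD — after: cnt=6, r=6 — load
T0 CAS — after: cnt=6, r=5 — retry
T0 LOAD — after: cnt=6, r=6 — load
T2 CAS — after: cnt=7, r=6 — ok
T1 CAS — after: cnt=7, r=6 — retry
T0 CAS — after: cnt=7, r=6 — retry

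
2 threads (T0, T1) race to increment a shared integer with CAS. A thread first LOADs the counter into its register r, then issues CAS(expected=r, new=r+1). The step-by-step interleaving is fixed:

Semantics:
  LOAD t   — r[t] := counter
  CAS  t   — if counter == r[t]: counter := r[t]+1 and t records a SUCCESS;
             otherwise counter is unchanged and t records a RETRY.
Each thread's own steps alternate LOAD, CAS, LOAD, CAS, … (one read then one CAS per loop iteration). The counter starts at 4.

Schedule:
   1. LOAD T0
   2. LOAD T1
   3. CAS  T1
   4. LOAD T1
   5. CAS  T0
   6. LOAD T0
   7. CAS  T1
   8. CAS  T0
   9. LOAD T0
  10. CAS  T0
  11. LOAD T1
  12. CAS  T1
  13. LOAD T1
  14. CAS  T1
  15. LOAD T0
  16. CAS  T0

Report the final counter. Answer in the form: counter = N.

counter = 10

T0 LOAD — after: cnt=4, r=4 — load
T1 LOAD — after: cnt=4, r=4 — load
T1 CAS — after: cnt=5, r=4 — ok
T1 LOAD — after: cnt=5, r=5 — load
T0 CAS — after: cnt=5, r=4 — retry
T0 LOAD — after: cnt=5, r=5 — load
T1 CAS — after: cnt=6, r=5 — ok
T0 CAS — after: cnt=6, r=5 — retry
T0 LOAD — after: cnt=6, r=6 — load
T0 CAS — after: cnt=7, r=6 — ok
T1 LOAD — after: cnt=7, r=7 — load
T1 CAS — after: cnt=8, r=7 — ok
T1 LOAD — after: cnt=8, r=8 — load
T1 CAS — after: cnt=9, r=8 — ok
T0 LOAD — after: cnt=9, r=9 — load
T0 CAS — after: cnt=10, r=9 — ok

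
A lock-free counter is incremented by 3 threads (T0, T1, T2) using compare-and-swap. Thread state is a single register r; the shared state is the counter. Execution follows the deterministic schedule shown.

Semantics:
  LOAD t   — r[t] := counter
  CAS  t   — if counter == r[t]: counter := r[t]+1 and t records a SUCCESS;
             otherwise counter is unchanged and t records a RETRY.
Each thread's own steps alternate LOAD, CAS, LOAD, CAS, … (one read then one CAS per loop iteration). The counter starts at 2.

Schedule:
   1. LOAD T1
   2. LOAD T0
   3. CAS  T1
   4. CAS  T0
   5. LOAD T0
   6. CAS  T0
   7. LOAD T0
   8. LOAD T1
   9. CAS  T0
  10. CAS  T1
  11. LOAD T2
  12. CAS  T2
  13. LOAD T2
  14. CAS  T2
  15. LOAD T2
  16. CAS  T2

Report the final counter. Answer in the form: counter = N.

counter = 8

#1 T1 reads 2
#2 T0 reads 2
#3 T1 CAS(2→3) writes; counter now 3
#4 T0 CAS(2→3) fails; counter now 3
#5 T0 reads 3
#6 T0 CAS(3→4) writes; counter now 4
#7 T0 reads 4
#8 T1 reads 4
#9 T0 CAS(4→5) writes; counter now 5
#10 T1 CAS(4→5) fails; counter now 5
#11 T2 reads 5
#12 T2 CAS(5→6) writes; counter now 6
#13 T2 reads 6
#14 T2 CAS(6→7) writes; counter now 7
#15 T2 reads 7
#16 T2 CAS(7→8) writes; counter now 8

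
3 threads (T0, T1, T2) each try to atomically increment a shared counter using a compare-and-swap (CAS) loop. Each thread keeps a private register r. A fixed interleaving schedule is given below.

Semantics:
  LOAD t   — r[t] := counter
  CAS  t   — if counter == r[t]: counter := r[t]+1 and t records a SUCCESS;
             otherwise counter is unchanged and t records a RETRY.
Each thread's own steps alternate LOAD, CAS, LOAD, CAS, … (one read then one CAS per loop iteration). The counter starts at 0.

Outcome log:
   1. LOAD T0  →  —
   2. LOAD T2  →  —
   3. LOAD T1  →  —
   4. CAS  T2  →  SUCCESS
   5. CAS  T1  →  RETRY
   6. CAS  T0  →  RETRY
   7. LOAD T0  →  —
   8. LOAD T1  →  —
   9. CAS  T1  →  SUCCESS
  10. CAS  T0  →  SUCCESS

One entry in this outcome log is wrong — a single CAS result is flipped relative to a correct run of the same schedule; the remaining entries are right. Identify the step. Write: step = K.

Re-executing:
   1) LOAD T0:  M=0  r_T0=0
   2) LOAD T2:  M=0  r_T2=0
   3) LOAD T1:  M=0  r_T1=0
   4) CAS  T2:  M=1  r_T2=0 ✓
   5) CAS  T1:  M=1  r_T1=0 ✗
   6) CAS  T0:  M=1  r_T0=0 ✗
   7) LOAD T0:  M=1  r_T0=1
   8) LOAD T1:  M=1  r_T1=1
   9) CAS  T1:  M=2  r_T1=1 ✓
  10) CAS  T0:  M=2  r_T0=1 ✗
Log disagrees first at step 10.

step = 10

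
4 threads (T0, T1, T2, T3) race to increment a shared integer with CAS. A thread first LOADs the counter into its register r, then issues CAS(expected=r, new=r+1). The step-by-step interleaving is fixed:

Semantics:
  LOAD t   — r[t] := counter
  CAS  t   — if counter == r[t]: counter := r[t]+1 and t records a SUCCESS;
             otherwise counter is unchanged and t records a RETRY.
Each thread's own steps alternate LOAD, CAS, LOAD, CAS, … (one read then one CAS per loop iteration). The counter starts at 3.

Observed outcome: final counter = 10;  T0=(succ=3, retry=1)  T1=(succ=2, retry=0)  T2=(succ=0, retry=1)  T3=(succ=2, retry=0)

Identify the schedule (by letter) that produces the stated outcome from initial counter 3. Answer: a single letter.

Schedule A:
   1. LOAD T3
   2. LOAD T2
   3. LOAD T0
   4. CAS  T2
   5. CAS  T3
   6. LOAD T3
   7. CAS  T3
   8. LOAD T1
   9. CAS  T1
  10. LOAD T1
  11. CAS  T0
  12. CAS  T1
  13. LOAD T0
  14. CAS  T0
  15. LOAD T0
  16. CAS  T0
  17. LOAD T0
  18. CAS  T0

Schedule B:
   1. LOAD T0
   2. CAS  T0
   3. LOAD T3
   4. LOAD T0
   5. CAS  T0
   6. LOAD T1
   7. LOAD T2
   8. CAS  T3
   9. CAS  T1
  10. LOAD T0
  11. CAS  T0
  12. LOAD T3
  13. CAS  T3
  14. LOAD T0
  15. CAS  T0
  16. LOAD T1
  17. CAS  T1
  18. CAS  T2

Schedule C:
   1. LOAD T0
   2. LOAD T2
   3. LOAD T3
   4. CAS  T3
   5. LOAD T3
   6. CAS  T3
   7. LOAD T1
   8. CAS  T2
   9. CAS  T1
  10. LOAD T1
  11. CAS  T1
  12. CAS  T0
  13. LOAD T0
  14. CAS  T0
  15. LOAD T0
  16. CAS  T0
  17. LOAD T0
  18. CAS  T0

C

Simulating candidate C:
#1 T0 reads 3
#2 T2 reads 3
#3 T3 reads 3
#4 T3 CAS(3→4) writes; counter now 4
#5 T3 reads 4
#6 T3 CAS(4→5) writes; counter now 5
#7 T1 reads 5
#8 T2 CAS(3→4) fails; counter now 5
#9 T1 CAS(5→6) writes; counter now 6
#10 T1 reads 6
#11 T1 CAS(6→7) writes; counter now 7
#12 T0 CAS(3→4) fails; counter now 7
#13 T0 reads 7
#14 T0 CAS(7→8) writes; counter now 8
#15 T0 reads 8
#16 T0 CAS(8→9) writes; counter now 9
#17 T0 reads 9
#18 T0 CAS(9→10) writes; counter now 10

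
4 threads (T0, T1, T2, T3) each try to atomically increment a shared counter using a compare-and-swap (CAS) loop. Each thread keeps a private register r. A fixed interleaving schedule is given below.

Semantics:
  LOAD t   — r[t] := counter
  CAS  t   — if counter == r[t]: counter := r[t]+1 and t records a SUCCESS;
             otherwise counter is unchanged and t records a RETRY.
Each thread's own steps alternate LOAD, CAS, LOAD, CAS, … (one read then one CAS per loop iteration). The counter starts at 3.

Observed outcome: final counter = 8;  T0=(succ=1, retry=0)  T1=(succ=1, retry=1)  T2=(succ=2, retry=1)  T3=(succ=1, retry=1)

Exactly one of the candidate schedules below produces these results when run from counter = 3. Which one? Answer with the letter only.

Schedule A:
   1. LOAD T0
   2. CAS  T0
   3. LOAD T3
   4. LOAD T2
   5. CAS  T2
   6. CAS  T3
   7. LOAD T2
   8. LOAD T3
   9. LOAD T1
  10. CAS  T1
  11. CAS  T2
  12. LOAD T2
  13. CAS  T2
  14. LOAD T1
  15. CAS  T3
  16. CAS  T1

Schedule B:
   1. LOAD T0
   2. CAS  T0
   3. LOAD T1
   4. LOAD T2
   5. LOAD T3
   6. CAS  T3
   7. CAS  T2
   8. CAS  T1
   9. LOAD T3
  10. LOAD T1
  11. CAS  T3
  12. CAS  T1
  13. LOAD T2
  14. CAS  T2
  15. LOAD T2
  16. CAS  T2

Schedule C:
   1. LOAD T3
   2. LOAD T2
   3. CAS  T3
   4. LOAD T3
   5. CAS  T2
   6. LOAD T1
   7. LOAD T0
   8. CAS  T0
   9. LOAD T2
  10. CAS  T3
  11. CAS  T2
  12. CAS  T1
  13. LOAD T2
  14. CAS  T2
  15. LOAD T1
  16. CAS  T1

C

Tracing schedule C:
   1) LOAD T3:  M=3  r_T3=3
   2) LOAD T2:  M=3  r_T2=3
   3) CAS  T3:  M=4  r_T3=3 ✓
   4) LOAD T3:  M=4  r_T3=4
   5) CAS  T2:  M=4  r_T2=3 ✗
   6) LOAD T1:  M=4  r_T1=4
   7) LOAD T0:  M=4  r_T0=4
   8) CAS  T0:  M=5  r_T0=4 ✓
   9) LOAD T2:  M=5  r_T2=5
  10) CAS  T3:  M=5  r_T3=4 ✗
  11) CAS  T2:  M=6  r_T2=5 ✓
  12) CAS  T1:  M=6  r_T1=4 ✗
  13) LOAD T2:  M=6  r_T2=6
  14) CAS  T2:  M=7  r_T2=6 ✓
  15) LOAD T1:  M=7  r_T1=7
  16) CAS  T1:  M=8  r_T1=7 ✓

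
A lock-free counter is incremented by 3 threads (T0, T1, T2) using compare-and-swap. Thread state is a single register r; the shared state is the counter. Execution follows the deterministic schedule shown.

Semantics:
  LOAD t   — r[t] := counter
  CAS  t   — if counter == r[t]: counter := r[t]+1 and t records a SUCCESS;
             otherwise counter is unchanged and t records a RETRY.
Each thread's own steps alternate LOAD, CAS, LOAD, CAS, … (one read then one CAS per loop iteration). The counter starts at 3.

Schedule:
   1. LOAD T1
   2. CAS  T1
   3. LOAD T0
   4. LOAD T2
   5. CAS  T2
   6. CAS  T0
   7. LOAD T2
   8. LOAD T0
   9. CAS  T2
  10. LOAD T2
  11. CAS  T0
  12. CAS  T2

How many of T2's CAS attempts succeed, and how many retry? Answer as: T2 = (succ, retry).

T2 = (3, 0)

[1] T1.load  rd  (counter 3, T1.r 3)
[2] T1.cas  hit  (counter 4, T1.r 3)
[3] T0.load  rd  (counter 4, T0.r 4)
[4] T2.load  rd  (counter 4, T2.r 4)
[5] T2.cas  hit  (counter 5, T2.r 4)
[6] T0.cas  miss  (counter 5, T0.r 4)
[7] T2.load  rd  (counter 5, T2.r 5)
[8] T0.load  rd  (counter 5, T0.r 5)
[9] T2.cas  hit  (counter 6, T2.r 5)
[10] T2.load  rd  (counter 6, T2.r 6)
[11] T0.cas  miss  (counter 6, T0.r 5)
[12] T2.cas  hit  (counter 7, T2.r 6)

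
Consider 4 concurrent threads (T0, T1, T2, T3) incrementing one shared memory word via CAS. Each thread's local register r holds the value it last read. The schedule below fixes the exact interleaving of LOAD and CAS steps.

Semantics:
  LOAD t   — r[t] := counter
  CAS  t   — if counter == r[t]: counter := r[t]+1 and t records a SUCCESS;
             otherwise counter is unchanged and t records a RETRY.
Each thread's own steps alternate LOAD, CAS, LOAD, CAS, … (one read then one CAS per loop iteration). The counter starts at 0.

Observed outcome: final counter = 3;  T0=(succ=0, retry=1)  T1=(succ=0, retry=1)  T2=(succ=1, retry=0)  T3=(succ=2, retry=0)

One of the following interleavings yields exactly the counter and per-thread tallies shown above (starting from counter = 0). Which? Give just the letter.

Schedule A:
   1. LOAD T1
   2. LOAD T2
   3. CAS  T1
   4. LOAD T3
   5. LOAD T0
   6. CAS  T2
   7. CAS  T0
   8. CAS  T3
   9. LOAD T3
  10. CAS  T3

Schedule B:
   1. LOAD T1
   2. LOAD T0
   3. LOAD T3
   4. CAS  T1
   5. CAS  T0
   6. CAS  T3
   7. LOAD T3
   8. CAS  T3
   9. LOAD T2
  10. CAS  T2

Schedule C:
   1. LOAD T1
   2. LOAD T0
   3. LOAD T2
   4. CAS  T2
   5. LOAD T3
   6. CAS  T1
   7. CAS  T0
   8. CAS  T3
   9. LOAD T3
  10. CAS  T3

C

Run C:
   1) LOAD T1:  M=0  r_T1=0
   2) LOAD T0:  M=0  r_T0=0
   3) LOAD T2:  M=0  r_T2=0
   4) CAS  T2:  M=1  r_T2=0 ✓
   5) LOAD T3:  M=1  r_T3=1
   6) CAS  T1:  M=1  r_T1=0 ✗
   7) CAS  T0:  M=1  r_T0=0 ✗
   8) CAS  T3:  M=2  r_T3=1 ✓
   9) LOAD T3:  M=2  r_T3=2
  10) CAS  T3:  M=3  r_T3=2 ✓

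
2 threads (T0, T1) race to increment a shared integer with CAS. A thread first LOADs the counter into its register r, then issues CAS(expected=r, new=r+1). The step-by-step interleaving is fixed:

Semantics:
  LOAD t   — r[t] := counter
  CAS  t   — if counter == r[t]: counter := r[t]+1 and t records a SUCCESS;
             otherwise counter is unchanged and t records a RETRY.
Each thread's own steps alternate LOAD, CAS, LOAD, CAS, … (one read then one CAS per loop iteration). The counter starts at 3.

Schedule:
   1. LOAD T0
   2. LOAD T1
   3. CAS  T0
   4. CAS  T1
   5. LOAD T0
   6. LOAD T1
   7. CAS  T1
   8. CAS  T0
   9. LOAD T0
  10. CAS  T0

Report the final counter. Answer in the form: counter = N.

counter = 6

#1 T0 reads 3
#2 T1 reads 3
#3 T0 CAS(3→4) writes; counter now 4
#4 T1 CAS(3→4) fails; counter now 4
#5 T0 reads 4
#6 T1 reads 4
#7 T1 CAS(4→5) writes; counter now 5
#8 T0 CAS(4→5) fails; counter now 5
#9 T0 reads 5
#10 T0 CAS(5→6) writes; counter now 6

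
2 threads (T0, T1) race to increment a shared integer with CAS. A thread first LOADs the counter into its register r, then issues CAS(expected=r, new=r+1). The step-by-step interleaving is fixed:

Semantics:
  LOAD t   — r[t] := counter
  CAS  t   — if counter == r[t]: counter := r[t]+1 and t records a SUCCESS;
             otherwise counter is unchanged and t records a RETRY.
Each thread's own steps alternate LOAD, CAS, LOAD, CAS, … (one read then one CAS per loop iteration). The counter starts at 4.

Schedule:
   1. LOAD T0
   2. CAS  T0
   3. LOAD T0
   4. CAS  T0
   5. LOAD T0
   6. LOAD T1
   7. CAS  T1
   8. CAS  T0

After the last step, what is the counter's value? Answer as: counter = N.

counter = 7

[1] T0.load  rd  (counter 4, T0.r 4)
[2] T0.cas  hit  (counter 5, T0.r 4)
[3] T0.load  rd  (counter 5, T0.r 5)
[4] T0.cas  hit  (counter 6, T0.r 5)
[5] T0.load  rd  (counter 6, T0.r 6)
[6] T1.load  rd  (counter 6, T1.r 6)
[7] T1.cas  hit  (counter 7, T1.r 6)
[8] T0.cas  miss  (counter 7, T0.r 6)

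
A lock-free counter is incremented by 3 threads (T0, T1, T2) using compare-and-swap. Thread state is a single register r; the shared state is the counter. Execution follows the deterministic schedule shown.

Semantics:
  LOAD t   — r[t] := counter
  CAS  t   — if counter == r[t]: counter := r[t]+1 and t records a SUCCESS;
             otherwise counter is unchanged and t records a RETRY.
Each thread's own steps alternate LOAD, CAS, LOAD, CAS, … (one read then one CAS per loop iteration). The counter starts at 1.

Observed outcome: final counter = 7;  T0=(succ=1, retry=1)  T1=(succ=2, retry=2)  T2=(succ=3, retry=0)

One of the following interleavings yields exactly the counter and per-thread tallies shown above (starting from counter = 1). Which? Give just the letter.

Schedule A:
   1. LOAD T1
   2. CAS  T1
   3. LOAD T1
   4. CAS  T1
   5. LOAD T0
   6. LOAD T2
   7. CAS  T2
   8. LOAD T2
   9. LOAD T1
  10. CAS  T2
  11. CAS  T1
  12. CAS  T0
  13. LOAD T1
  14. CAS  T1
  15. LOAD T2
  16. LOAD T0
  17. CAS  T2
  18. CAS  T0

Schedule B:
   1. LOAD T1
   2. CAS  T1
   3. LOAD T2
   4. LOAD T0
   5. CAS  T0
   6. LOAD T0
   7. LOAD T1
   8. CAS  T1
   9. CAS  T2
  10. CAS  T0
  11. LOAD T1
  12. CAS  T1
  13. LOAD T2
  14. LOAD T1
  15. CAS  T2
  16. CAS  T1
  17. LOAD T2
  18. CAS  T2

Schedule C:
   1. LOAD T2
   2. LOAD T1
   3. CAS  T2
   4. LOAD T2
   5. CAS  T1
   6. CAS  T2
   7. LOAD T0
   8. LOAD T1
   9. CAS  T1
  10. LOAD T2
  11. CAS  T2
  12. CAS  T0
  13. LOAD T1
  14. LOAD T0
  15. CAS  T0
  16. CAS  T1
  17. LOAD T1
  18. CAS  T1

Run C:
#1 T2 reads 1
#2 T1 reads 1
#3 T2 CAS(1→2) writes; counter now 2
#4 T2 reads 2
#5 T1 CAS(1→2) fails; counter now 2
#6 T2 CAS(2→3) writes; counter now 3
#7 T0 reads 3
#8 T1 reads 3
#9 T1 CAS(3→4) writes; counter now 4
#10 T2 reads 4
#11 T2 CAS(4→5) writes; counter now 5
#12 T0 CAS(3→4) fails; counter now 5
#13 T1 reads 5
#14 T0 reads 5
#15 T0 CAS(5→6) writes; counter now 6
#16 T1 CAS(5→6) fails; counter now 6
#17 T1 reads 6
#18 T1 CAS(6→7) writes; counter now 7

C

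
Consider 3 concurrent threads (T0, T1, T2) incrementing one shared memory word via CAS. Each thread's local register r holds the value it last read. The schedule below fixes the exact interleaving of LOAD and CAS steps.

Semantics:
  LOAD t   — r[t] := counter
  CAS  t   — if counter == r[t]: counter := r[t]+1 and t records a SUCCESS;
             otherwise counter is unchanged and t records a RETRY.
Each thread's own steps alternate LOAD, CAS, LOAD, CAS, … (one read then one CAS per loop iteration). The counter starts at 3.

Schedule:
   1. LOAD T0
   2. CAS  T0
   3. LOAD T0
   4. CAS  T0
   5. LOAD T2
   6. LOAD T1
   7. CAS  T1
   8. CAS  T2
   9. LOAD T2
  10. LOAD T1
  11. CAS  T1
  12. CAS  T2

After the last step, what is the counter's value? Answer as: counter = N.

counter = 7

#1 T0 reads 3
#2 T0 CAS(3→4) writes; counter now 4
#3 T0 reads 4
#4 T0 CAS(4→5) writes; counter now 5
#5 T2 reads 5
#6 T1 reads 5
#7 T1 CAS(5→6) writes; counter now 6
#8 T2 CAS(5→6) fails; counter now 6
#9 T2 reads 6
#10 T1 reads 6
#11 T1 CAS(6→7) writes; counter now 7
#12 T2 CAS(6→7) fails; counter now 7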